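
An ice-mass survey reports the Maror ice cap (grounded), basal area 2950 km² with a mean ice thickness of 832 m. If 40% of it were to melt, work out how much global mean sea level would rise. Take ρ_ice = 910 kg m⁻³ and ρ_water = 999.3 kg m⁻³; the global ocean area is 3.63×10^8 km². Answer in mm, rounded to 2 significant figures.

≈ 2.5 mm

Maror: ice volume = 2950 km² × 832 m = 2454 km³; 0.4 × 2454 × (910/999.3) = 894.0 km³ of water.
Spread over 3.63×10^14 m² of ocean, Δh = 8.940×10^11 / 3.63×10^14 = 2.46×10^-3 m = 2.5 mm.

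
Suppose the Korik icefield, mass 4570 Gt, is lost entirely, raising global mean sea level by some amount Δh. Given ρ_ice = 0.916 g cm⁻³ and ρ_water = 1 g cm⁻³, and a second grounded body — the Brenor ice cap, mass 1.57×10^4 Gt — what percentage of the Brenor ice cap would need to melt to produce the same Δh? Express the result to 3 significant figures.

Equal sea-level rise means equal mass of meltwater, i.e. equal mass of ice lost.
Ice mass of Korik: 4.570×10^15 kg; ice mass of Brenor: 1.570×10^16 kg.
Fraction required = 4.570×10^15 / 1.570×10^16 = 0.291 → 29.1 %.

≈ 29.1 %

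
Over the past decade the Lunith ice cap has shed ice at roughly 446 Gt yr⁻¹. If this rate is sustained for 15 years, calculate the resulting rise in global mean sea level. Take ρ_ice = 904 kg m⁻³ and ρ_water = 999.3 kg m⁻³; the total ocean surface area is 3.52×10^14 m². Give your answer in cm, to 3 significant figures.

Total mass lost = 446 Gt/yr × 15 yr = 6690 Gt = 6.690×10^15 kg.
ρ_w = 999.3 kg m⁻³, so water volume = 6.690×10^15 / 999.3 = 6.695×10^12 m³.
Δh = 6.695×10^12 / 3.52×10^14 = 0.0190 m = 1.90 cm.

≈ 1.90 cm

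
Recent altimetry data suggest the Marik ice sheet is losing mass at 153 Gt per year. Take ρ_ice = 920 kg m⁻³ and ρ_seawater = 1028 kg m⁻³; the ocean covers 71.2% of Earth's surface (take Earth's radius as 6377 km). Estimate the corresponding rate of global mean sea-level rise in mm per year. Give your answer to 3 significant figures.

ρ_w = 1028 kg m⁻³. Annual water volume added = 153 Gt / ρ_w = 1.530×10^14 kg / 1028 kg m⁻³ = 1.488×10^11 m³.
Δh per year = 1.488×10^11 / 3.64×10^14 = 4.09×10^-4 m = 0.409 mm.

≈ 0.409 mm/yr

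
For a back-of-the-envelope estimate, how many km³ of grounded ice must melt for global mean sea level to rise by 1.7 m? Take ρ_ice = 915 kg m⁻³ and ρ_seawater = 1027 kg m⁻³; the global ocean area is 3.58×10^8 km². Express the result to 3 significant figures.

≈ 6.83×10^5 km³

Required water volume = Δh × A = 1.7 m × 3.58×10^14 m² = 6.086×10^14 m³ = 6.086×10^5 km³.
Ice volume = water volume × ρ_w/ρ_ice = 6.086×10^5 × 1027/915 = 6.83×10^5 km³.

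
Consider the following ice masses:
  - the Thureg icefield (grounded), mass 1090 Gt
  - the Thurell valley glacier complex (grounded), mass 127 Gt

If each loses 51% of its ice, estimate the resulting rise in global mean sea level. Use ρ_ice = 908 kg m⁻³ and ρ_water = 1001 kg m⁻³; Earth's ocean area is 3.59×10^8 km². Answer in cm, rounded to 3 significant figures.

≈ 0.173 cm

Thureg: 0.51 × 1090 Gt = 5.559×10^14 kg; dividing by ρ_w = 1001 kg m⁻³ gives 5.553×10^11 m³ of water.
Thurell: 0.51 × 127 Gt = 6.477×10^13 kg; dividing by ρ_w = 1001 kg m⁻³ gives 6.471×10^10 m³ of water.
Total added water ≈ 6.200×10^11 m³ over 3.59×10^14 m² → Δh = 1.73×10^-3 m = 0.173 cm.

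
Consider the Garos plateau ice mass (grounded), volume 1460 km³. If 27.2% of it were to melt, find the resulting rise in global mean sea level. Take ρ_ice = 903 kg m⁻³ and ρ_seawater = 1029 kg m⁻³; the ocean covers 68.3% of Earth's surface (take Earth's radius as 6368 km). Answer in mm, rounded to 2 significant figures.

Garos: 0.272 × 1460 km³ × (903/1029) = 348.5 km³ of water.
Spread over 3.48×10^14 m² of ocean, Δh = 3.485×10^11 / 3.48×10^14 = 1.00×10^-3 m = 1.0 mm.

≈ 1.0 mm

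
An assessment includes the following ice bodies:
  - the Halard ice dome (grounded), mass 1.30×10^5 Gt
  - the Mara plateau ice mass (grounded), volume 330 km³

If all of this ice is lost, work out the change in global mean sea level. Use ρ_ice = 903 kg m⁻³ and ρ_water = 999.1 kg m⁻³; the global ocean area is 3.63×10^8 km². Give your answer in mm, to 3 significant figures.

Halard: 1.30×10^5 Gt = 1.300×10^17 kg; dividing by ρ_w = 999.1 kg m⁻³ gives 1.301×10^14 m³ of water.
Mara: 330 km³ × (903/999.1) = 298.3 km³ of water.
Total added water ≈ 1.304×10^14 m³ over 3.63×10^14 m² → Δh = 0.359 m = 359 mm.

≈ 359 mm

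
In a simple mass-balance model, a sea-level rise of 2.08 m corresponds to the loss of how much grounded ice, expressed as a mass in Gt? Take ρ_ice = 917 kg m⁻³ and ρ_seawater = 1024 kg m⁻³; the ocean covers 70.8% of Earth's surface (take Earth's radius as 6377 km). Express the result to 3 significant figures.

Required water volume = Δh × A = 2.08 m × 3.62×10^14 m² = 7.526×10^14 m³.
ρ_w = 1024 kg m⁻³, so the mass of water = 7.526×10^14 m³ × 1024 kg m⁻³ = 7.706×10^17 kg = 7.71×10^5 Gt (and the same mass of ice, by conservation).

≈ 7.71×10^5 Gt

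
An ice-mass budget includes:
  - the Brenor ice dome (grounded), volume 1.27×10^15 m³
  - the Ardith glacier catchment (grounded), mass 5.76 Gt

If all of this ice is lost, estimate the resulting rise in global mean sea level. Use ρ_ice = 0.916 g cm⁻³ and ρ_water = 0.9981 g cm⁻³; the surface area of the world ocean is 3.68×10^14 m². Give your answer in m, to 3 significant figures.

Brenor: 1.27×10^15 m³ × (916/998.1) = 1.166×10^15 m³ of water.
Ardith: 5.76 Gt = 5.760×10^12 kg; dividing by ρ_w = 0.9981 g cm⁻³ = 998.1 kg m⁻³ gives 5.771×10^9 m³ of water.
Total added water ≈ 1.166×10^15 m³ over 3.68×10^14 m² → Δh = 3.17 m.

≈ 3.17 m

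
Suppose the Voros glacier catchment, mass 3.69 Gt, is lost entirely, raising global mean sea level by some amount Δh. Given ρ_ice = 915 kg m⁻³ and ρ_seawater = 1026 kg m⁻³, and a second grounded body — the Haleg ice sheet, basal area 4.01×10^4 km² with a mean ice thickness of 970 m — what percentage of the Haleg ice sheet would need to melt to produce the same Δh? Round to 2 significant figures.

Equal sea-level rise means equal mass of meltwater, i.e. equal mass of ice lost.
Ice mass of Voros: 3.690×10^12 kg; ice mass of Haleg: 3.559×10^16 kg.
Fraction required = 3.690×10^12 / 3.559×10^16 = 1.04×10^-4 → 0.010 %.

≈ 0.010 %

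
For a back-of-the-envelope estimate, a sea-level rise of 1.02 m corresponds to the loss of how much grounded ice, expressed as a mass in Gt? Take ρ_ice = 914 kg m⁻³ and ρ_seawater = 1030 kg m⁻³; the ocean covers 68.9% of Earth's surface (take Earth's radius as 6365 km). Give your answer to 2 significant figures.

≈ 3.7×10^5 Gt

Required water volume = Δh × A = 1.02 m × 3.51×10^14 m² = 3.578×10^14 m³.
ρ_w = 1030 kg m⁻³, so the mass of water = 3.578×10^14 m³ × 1030 kg m⁻³ = 3.685×10^17 kg = 3.7×10^5 Gt (and the same mass of ice, by conservation).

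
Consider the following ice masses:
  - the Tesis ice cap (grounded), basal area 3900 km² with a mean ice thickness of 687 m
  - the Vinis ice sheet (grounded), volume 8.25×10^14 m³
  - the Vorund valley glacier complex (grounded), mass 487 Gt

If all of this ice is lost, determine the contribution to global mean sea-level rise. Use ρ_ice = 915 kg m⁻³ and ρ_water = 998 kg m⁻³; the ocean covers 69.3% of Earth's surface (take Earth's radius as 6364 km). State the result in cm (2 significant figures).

≈ 220 cm

Tesis: ice volume = 3900 km² × 687 m = 2679 km³; 2679 × (915/998) = 2456 km³ of water.
Vinis: 8.25×10^14 m³ × (915/998) = 7.564×10^14 m³ of water.
Vorund: 487 Gt = 4.870×10^14 kg; dividing by ρ_w = 998 kg m⁻³ gives 4.880×10^11 m³ of water.
Total added water ≈ 7.593×10^14 m³ over 3.53×10^14 m² → Δh = 2.15 m = 220 cm.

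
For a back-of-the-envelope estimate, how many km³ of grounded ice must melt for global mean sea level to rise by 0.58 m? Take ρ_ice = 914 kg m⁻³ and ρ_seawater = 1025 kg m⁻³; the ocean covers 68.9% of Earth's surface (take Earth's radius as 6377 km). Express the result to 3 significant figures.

Required water volume = Δh × A = 0.58 m × 3.52×10^14 m² = 2.042×10^14 m³ = 2.042×10^5 km³.
Ice volume = water volume × ρ_w/ρ_ice = 2.042×10^5 × 1025/914 = 2.29×10^5 km³.

≈ 2.29×10^5 km³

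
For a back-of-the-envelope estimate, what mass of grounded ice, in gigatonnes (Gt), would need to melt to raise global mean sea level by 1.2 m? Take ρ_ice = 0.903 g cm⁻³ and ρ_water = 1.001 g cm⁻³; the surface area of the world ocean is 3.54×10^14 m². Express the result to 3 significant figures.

Required water volume = Δh × A = 1.2 m × 3.54×10^14 m² = 4.248×10^14 m³.
ρ_w = 1.001 g cm⁻³ = 1001 kg m⁻³, so the mass of water = 4.248×10^14 m³ × 1001 kg m⁻³ = 4.252×10^17 kg = 4.25×10^5 Gt (and the same mass of ice, by conservation).

≈ 4.25×10^5 Gt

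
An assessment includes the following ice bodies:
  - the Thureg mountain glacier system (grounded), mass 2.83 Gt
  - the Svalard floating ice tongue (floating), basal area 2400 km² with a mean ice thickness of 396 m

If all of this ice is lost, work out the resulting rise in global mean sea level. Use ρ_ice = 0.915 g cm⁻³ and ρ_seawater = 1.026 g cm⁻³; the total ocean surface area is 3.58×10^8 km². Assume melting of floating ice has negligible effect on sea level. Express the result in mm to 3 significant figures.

≈ 7.70×10^-3 mm

Thureg: 2.83 Gt = 2.830×10^12 kg; dividing by ρ_w = 1.026 g cm⁻³ = 1026 kg m⁻³ gives 2.758×10^9 m³ of water.
The Svalard floating ice tongue is floating and already displaces its own weight of water, so its melt adds essentially nothing to sea level.
Total added water ≈ 2.758×10^9 m³ over 3.58×10^14 m² → Δh = 7.70×10^-6 m = 7.70×10^-3 mm.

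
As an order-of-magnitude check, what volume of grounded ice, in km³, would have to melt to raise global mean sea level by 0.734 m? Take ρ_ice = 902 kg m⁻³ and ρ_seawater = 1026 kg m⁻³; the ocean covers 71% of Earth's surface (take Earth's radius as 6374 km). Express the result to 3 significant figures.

≈ 3.03×10^5 km³

Required water volume = Δh × A = 0.734 m × 3.62×10^14 m² = 2.661×10^14 m³ = 2.661×10^5 km³.
Ice volume = water volume × ρ_w/ρ_ice = 2.661×10^5 × 1026/902 = 3.03×10^5 km³.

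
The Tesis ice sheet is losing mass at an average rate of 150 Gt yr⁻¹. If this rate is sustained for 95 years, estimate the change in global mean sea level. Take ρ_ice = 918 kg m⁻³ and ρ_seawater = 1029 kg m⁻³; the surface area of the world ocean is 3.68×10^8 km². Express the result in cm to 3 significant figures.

Total mass lost = 150 Gt/yr × 95 yr = 1.425×10^4 Gt = 1.425×10^16 kg.
ρ_w = 1029 kg m⁻³, so water volume = 1.425×10^16 / 1029 = 1.385×10^13 m³.
Δh = 1.385×10^13 / 3.68×10^14 = 0.0376 m = 3.76 cm.

≈ 3.76 cm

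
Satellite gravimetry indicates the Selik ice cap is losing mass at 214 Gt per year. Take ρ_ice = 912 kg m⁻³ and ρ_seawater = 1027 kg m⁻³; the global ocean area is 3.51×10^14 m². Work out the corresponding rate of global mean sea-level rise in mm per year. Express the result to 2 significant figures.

≈ 0.59 mm/yr

ρ_w = 1027 kg m⁻³. Annual water volume added = 214 Gt / ρ_w = 2.140×10^14 kg / 1027 kg m⁻³ = 2.084×10^11 m³.
Δh per year = 2.084×10^11 / 3.51×10^14 = 5.94×10^-4 m = 0.59 mm.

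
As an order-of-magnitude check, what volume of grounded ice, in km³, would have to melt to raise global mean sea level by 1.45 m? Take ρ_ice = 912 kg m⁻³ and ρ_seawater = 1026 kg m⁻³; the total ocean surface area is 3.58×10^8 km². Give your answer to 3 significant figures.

≈ 5.84×10^5 km³

Required water volume = Δh × A = 1.45 m × 3.58×10^14 m² = 5.191×10^14 m³ = 5.191×10^5 km³.
Ice volume = water volume × ρ_w/ρ_ice = 5.191×10^5 × 1026/912 = 5.84×10^5 km³.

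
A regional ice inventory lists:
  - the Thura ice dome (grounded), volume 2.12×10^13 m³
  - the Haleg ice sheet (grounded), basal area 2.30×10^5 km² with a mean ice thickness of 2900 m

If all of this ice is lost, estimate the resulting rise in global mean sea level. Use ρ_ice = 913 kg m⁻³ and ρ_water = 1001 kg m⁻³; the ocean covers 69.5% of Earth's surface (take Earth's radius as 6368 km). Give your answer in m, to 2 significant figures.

Thura: 2.12×10^13 m³ × (913/1001) = 1.934×10^13 m³ of water.
Haleg: ice volume = 2.30×10^5 km² × 2900 m = 6.670×10^5 km³; 6.670×10^5 × (913/1001) = 6.084×10^5 km³ of water.
Total added water ≈ 6.277×10^14 m³ over 3.54×10^14 m² → Δh = 1.77 m.

≈ 1.8 m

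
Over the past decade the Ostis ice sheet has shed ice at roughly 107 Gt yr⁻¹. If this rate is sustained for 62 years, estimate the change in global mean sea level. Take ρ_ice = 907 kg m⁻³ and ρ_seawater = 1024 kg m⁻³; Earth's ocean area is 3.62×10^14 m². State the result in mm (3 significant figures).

Total mass lost = 107 Gt/yr × 62 yr = 6634 Gt = 6.634×10^15 kg.
ρ_w = 1024 kg m⁻³, so water volume = 6.634×10^15 / 1024 = 6.479×10^12 m³.
Δh = 6.479×10^12 / 3.62×10^14 = 0.0179 m = 17.9 mm.

≈ 17.9 mm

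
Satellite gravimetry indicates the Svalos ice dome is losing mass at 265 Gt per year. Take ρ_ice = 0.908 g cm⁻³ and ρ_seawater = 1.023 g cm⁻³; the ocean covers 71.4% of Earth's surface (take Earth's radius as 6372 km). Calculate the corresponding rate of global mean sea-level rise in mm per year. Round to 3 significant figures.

≈ 0.711 mm/yr

ρ_w = 1.023 g cm⁻³ = 1023 kg m⁻³. Annual water volume added = 265 Gt / ρ_w = 2.650×10^14 kg / 1023 kg m⁻³ = 2.590×10^11 m³.
Δh per year = 2.590×10^11 / 3.64×10^14 = 7.11×10^-4 m = 0.711 mm.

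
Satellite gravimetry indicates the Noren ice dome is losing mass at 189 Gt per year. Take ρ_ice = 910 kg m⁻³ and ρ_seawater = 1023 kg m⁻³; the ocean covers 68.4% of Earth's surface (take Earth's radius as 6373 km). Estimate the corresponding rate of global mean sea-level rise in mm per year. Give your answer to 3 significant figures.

≈ 0.529 mm/yr

ρ_w = 1023 kg m⁻³. Annual water volume added = 189 Gt / ρ_w = 1.890×10^14 kg / 1023 kg m⁻³ = 1.848×10^11 m³.
Δh per year = 1.848×10^11 / 3.49×10^14 = 5.29×10^-4 m = 0.529 mm.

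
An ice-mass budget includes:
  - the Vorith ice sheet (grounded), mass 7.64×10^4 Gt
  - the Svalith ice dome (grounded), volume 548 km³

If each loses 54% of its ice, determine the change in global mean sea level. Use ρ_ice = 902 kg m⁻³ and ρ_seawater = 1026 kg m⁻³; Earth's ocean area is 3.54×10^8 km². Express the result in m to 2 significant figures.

≈ 0.11 m

Vorith: 0.54 × 7.64×10^4 Gt = 4.126×10^16 kg; dividing by ρ_w = 1026 kg m⁻³ gives 4.021×10^13 m³ of water.
Svalith: 0.54 × 548 km³ × (902/1026) = 260.2 km³ of water.
Total added water ≈ 4.047×10^13 m³ over 3.54×10^14 m² → Δh = 0.114 m.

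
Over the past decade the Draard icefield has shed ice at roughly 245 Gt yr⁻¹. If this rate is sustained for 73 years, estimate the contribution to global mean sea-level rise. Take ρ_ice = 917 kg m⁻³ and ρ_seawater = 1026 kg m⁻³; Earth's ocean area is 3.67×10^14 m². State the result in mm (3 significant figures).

Total mass lost = 245 Gt/yr × 73 yr = 1.788×10^4 Gt = 1.788×10^16 kg.
ρ_w = 1026 kg m⁻³, so water volume = 1.788×10^16 / 1026 = 1.743×10^13 m³.
Δh = 1.743×10^13 / 3.67×10^14 = 0.0475 m = 47.5 mm.

≈ 47.5 mm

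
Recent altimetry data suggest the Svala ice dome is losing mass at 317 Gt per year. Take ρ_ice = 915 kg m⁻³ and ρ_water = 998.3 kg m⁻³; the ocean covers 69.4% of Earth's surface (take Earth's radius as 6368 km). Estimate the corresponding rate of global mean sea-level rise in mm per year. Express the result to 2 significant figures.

≈ 0.90 mm/yr

ρ_w = 998.3 kg m⁻³. Annual water volume added = 317 Gt / ρ_w = 3.170×10^14 kg / 998.3 kg m⁻³ = 3.175×10^11 m³.
Δh per year = 3.175×10^11 / 3.54×10^14 = 8.98×10^-4 m = 0.90 mm.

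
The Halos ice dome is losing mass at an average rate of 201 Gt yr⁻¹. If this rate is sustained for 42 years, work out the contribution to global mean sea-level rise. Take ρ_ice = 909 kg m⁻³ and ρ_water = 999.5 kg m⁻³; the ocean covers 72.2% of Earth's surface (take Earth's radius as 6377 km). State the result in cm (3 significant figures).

≈ 2.29 cm

Total mass lost = 201 Gt/yr × 42 yr = 8442 Gt = 8.442×10^15 kg.
ρ_w = 999.5 kg m⁻³, so water volume = 8.442×10^15 / 999.5 = 8.446×10^12 m³.
Δh = 8.446×10^12 / 3.69×10^14 = 0.0229 m = 2.29 cm.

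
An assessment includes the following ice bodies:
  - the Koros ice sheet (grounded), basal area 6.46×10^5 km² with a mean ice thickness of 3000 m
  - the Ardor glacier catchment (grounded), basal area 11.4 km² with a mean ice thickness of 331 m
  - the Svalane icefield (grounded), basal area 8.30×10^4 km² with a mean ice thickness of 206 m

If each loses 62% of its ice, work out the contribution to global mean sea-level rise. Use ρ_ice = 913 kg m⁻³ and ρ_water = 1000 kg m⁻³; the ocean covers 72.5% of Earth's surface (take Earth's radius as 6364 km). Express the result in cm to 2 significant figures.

Koros: ice volume = 6.46×10^5 km² × 3000 m = 1.938×10^6 km³; 0.62 × 1.938×10^6 × (913/1000) = 1.097×10^6 km³ of water.
Ardor: ice volume = 11.4 km² × 331 m = 3.773 km³; 0.62 × 3.773 × (913/1000) = 2.136 km³ of water.
Svalane: ice volume = 8.30×10^4 km² × 206 m = 1.710×10^4 km³; 0.62 × 1.710×10^4 × (913/1000) = 9678 km³ of water.
Total added water ≈ 1.107×10^15 m³ over 3.69×10^14 m² → Δh = 3.00 m = 300 cm.

≈ 300 cm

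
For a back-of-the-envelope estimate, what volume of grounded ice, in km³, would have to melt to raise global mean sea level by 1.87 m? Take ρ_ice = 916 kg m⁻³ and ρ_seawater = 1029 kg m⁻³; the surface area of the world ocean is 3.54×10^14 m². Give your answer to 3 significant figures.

Required water volume = Δh × A = 1.87 m × 3.54×10^14 m² = 6.620×10^14 m³ = 6.620×10^5 km³.
Ice volume = water volume × ρ_w/ρ_ice = 6.620×10^5 × 1029/916 = 7.44×10^5 km³.

≈ 7.44×10^5 km³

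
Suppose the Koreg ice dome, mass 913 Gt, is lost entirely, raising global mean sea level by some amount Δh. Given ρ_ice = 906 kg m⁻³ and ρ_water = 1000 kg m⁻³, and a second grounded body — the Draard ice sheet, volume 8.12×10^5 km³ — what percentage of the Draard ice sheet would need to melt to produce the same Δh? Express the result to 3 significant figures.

Equal sea-level rise means equal mass of meltwater, i.e. equal mass of ice lost.
Ice mass of Koreg: 9.130×10^14 kg; ice mass of Draard: 7.357×10^17 kg.
Fraction required = 9.130×10^14 / 7.357×10^17 = 1.24×10^-3 → 0.124 %.

≈ 0.124 %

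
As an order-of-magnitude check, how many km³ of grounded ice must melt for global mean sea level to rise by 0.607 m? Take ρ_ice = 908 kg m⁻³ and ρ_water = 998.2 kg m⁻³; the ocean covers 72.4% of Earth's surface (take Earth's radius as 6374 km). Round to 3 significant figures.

≈ 2.47×10^5 km³

Required water volume = Δh × A = 0.607 m × 3.70×10^14 m² = 2.244×10^14 m³ = 2.244×10^5 km³.
Ice volume = water volume × ρ_w/ρ_ice = 2.244×10^5 × 998.2/908 = 2.47×10^5 km³.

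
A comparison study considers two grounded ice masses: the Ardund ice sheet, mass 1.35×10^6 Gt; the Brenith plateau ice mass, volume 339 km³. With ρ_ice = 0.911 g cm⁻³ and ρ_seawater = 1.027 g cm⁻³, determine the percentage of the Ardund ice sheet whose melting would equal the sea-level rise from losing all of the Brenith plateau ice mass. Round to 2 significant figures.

Equal sea-level rise means equal mass of meltwater, i.e. equal mass of ice lost.
Ice mass of Brenith: 3.088×10^14 kg; ice mass of Ardund: 1.350×10^18 kg.
Fraction required = 3.088×10^14 / 1.350×10^18 = 2.29×10^-4 → 0.023 %.

≈ 0.023 %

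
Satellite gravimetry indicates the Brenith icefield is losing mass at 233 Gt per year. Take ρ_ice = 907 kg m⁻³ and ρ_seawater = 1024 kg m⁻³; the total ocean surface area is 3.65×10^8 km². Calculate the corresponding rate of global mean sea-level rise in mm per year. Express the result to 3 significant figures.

≈ 0.623 mm/yr

ρ_w = 1024 kg m⁻³. Annual water volume added = 233 Gt / ρ_w = 2.330×10^14 kg / 1024 kg m⁻³ = 2.275×10^11 m³.
Δh per year = 2.275×10^11 / 3.65×10^14 = 6.23×10^-4 m = 0.623 mm.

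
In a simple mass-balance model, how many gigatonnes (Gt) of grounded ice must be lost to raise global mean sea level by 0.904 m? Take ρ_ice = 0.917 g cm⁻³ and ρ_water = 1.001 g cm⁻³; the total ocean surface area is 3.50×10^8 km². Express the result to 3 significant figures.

≈ 3.17×10^5 Gt

Required water volume = Δh × A = 0.904 m × 3.50×10^14 m² = 3.164×10^14 m³.
ρ_w = 1.001 g cm⁻³ = 1001 kg m⁻³, so the mass of water = 3.164×10^14 m³ × 1001 kg m⁻³ = 3.167×10^17 kg = 3.17×10^5 Gt (and the same mass of ice, by conservation).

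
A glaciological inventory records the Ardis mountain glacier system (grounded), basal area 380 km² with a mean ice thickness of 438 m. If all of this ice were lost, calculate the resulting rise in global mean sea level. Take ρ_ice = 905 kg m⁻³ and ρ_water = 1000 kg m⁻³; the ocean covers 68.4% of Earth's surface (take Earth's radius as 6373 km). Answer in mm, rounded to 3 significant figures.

≈ 0.431 mm

Ardis: ice volume = 380 km² × 438 m = 166.4 km³; 166.4 × (905/1000) = 150.6 km³ of water.
Spread over 3.49×10^14 m² of ocean, Δh = 1.506×10^11 / 3.49×10^14 = 4.31×10^-4 m = 0.431 mm.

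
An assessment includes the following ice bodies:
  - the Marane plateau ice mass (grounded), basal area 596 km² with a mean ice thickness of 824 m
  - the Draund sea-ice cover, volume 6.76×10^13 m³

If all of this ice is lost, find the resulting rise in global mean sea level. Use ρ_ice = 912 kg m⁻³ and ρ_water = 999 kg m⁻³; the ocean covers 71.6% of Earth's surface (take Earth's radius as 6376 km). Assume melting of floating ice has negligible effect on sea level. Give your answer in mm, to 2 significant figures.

≈ 1.2 mm

Marane: ice volume = 596 km² × 824 m = 491.1 km³; 491.1 × (912/999) = 448.3 km³ of water.
The Draund sea-ice cover is floating and already displaces its own weight of water, so its melt adds essentially nothing to sea level.
Total added water ≈ 4.483×10^11 m³ over 3.66×10^14 m² → Δh = 1.23×10^-3 m = 1.2 mm.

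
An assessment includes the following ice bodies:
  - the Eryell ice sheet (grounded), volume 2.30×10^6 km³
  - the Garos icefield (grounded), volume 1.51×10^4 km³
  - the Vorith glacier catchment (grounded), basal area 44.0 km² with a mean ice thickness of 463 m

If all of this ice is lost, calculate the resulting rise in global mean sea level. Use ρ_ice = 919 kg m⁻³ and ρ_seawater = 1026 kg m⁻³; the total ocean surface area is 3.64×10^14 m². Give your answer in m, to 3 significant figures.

≈ 5.70 m

Eryell: 2.30×10^6 km³ × (919/1026) = 2.060×10^6 km³ of water.
Garos: 1.51×10^4 km³ × (919/1026) = 1.353×10^4 km³ of water.
Vorith: ice volume = 44.0 km² × 463 m = 20.37 km³; 20.37 × (919/1026) = 18.25 km³ of water.
Total added water ≈ 2.074×10^15 m³ over 3.64×10^14 m² → Δh = 5.70 m.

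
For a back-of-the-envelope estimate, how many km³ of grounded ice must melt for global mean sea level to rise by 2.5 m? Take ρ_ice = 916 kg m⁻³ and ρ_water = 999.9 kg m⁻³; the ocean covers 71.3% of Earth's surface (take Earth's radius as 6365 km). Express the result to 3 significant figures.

≈ 9.91×10^5 km³

Required water volume = Δh × A = 2.5 m × 3.63×10^14 m² = 9.075×10^14 m³ = 9.075×10^5 km³.
Ice volume = water volume × ρ_w/ρ_ice = 9.075×10^5 × 999.9/916 = 9.91×10^5 km³.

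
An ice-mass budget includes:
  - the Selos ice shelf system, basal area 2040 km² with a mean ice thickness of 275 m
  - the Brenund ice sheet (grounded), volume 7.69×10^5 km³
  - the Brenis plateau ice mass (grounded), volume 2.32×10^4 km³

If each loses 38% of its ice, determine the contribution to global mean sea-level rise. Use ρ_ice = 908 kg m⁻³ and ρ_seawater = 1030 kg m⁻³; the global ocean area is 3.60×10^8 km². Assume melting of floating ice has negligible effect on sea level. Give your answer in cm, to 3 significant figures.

The Selos ice shelf system is floating and already displaces its own weight of water, so its melt adds essentially nothing to sea level.
Brenund: 0.38 × 7.69×10^5 km³ × (908/1030) = 2.576×10^5 km³ of water.
Brenis: 0.38 × 2.32×10^4 km³ × (908/1030) = 7772 km³ of water.
Total added water ≈ 2.654×10^14 m³ over 3.60×10^14 m² → Δh = 0.737 m = 73.7 cm.

≈ 73.7 cm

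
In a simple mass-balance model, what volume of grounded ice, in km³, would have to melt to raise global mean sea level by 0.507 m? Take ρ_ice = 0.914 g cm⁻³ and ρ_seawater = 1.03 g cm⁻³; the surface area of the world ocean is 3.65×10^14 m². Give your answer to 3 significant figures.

Required water volume = Δh × A = 0.507 m × 3.65×10^14 m² = 1.851×10^14 m³ = 1.851×10^5 km³.
Ice volume = water volume × ρ_w/ρ_ice = 1.851×10^5 × 1030/914 = 2.09×10^5 km³.

≈ 2.09×10^5 km³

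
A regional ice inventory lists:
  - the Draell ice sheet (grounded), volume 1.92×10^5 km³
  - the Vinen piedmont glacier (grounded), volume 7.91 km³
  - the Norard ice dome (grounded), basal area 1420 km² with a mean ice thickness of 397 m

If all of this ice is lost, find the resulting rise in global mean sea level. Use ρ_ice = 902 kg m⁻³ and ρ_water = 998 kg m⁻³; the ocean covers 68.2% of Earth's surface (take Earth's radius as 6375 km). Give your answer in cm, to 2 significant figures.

≈ 50 cm

Draell: 1.92×10^5 km³ × (902/998) = 1.735×10^5 km³ of water.
Vinen: 7.91 km³ × (902/998) = 7.149 km³ of water.
Norard: ice volume = 1420 km² × 397 m = 563.7 km³; 563.7 × (902/998) = 509.5 km³ of water.
Total added water ≈ 1.740×10^14 m³ over 3.48×10^14 m² → Δh = 0.500 m = 50 cm.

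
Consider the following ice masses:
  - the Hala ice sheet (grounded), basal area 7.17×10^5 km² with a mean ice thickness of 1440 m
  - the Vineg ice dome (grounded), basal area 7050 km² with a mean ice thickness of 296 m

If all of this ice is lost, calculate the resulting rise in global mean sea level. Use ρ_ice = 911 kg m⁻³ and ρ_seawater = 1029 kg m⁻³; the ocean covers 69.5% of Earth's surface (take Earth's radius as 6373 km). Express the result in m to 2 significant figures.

Hala: ice volume = 7.17×10^5 km² × 1440 m = 1.032×10^6 km³; 1.032×10^6 × (911/1029) = 9.141×10^5 km³ of water.
Vineg: ice volume = 7050 km² × 296 m = 2087 km³; 2087 × (911/1029) = 1847 km³ of water.
Total added water ≈ 9.159×10^14 m³ over 3.55×10^14 m² → Δh = 2.58 m.

≈ 2.6 m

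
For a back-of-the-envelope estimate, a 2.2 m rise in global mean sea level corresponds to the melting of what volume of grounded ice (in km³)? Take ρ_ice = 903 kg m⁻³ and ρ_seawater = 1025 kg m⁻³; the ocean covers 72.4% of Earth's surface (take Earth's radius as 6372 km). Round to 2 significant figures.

Required water volume = Δh × A = 2.2 m × 3.69×10^14 m² = 8.127×10^14 m³ = 8.127×10^5 km³.
Ice volume = water volume × ρ_w/ρ_ice = 8.127×10^5 × 1025/903 = 9.2×10^5 km³.

≈ 9.2×10^5 km³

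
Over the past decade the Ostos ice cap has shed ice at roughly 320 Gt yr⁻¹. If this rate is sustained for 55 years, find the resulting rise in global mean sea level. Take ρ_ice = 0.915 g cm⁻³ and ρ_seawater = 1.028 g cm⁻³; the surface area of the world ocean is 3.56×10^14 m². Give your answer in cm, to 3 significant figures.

Total mass lost = 320 Gt/yr × 55 yr = 1.760×10^4 Gt = 1.760×10^16 kg.
ρ_w = 1.028 g cm⁻³ = 1028 kg m⁻³, so water volume = 1.760×10^16 / 1028 = 1.712×10^13 m³.
Δh = 1.712×10^13 / 3.56×10^14 = 0.0481 m = 4.81 cm.

≈ 4.81 cm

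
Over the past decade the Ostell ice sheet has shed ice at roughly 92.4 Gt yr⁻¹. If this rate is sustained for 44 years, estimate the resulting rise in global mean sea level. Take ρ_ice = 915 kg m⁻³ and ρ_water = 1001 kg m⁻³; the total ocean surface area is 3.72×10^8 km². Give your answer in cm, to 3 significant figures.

Total mass lost = 92.4 Gt/yr × 44 yr = 4066 Gt = 4.066×10^15 kg.
ρ_w = 1001 kg m⁻³, so water volume = 4.066×10^15 / 1001 = 4.062×10^12 m³.
Δh = 4.062×10^12 / 3.72×10^14 = 0.0109 m = 1.09 cm.

≈ 1.09 cm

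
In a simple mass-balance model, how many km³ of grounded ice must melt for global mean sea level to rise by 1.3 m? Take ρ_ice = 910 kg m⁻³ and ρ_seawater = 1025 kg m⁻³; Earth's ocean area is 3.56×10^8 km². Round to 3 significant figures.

Required water volume = Δh × A = 1.3 m × 3.56×10^14 m² = 4.628×10^14 m³ = 4.628×10^5 km³.
Ice volume = water volume × ρ_w/ρ_ice = 4.628×10^5 × 1025/910 = 5.21×10^5 km³.

≈ 5.21×10^5 km³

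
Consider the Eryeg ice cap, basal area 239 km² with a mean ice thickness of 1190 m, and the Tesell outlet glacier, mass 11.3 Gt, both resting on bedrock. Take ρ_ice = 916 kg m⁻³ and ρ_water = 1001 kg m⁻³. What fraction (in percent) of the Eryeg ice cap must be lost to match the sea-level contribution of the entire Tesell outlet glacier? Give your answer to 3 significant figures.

≈ 4.34 %

Equal sea-level rise means equal mass of meltwater, i.e. equal mass of ice lost.
Ice mass of Tesell: 1.130×10^13 kg; ice mass of Eryeg: 2.605×10^14 kg.
Fraction required = 1.130×10^13 / 2.605×10^14 = 0.0434 → 4.34 %.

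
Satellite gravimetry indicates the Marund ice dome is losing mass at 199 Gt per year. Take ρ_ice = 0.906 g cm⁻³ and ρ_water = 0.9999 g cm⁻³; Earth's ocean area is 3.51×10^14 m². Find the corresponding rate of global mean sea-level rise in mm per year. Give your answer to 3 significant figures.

ρ_w = 0.9999 g cm⁻³ = 999.9 kg m⁻³. Annual water volume added = 199 Gt / ρ_w = 1.990×10^14 kg / 999.9 kg m⁻³ = 1.990×10^11 m³.
Δh per year = 1.990×10^11 / 3.51×10^14 = 5.67×10^-4 m = 0.567 mm.

≈ 0.567 mm/yr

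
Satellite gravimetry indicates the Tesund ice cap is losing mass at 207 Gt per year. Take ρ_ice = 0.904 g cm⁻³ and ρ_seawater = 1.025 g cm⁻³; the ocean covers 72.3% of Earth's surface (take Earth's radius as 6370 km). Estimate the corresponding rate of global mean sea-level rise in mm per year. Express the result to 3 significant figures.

ρ_w = 1.025 g cm⁻³ = 1025 kg m⁻³. Annual water volume added = 207 Gt / ρ_w = 2.070×10^14 kg / 1025 kg m⁻³ = 2.020×10^11 m³.
Δh per year = 2.020×10^11 / 3.69×10^14 = 5.48×10^-4 m = 0.548 mm.

≈ 0.548 mm/yr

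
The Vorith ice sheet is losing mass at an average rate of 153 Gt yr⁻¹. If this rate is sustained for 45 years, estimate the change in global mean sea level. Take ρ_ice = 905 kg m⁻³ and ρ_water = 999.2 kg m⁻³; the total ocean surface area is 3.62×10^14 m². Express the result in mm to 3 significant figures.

Total mass lost = 153 Gt/yr × 45 yr = 6885 Gt = 6.885×10^15 kg.
ρ_w = 999.2 kg m⁻³, so water volume = 6.885×10^15 / 999.2 = 6.891×10^12 m³.
Δh = 6.891×10^12 / 3.62×10^14 = 0.0190 m = 19.0 mm.

≈ 19.0 mm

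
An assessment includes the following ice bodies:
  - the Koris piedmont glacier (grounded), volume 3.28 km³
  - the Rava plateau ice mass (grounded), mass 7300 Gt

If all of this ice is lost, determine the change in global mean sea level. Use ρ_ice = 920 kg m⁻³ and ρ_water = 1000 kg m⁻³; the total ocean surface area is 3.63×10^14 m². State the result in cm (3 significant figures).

≈ 2.01 cm

Koris: 3.28 km³ × (920/1000) = 3.018 km³ of water.
Rava: 7300 Gt = 7.300×10^15 kg; dividing by ρ_w = 1000 kg m⁻³ gives 7.300×10^12 m³ of water.
Total added water ≈ 7.303×10^12 m³ over 3.63×10^14 m² → Δh = 0.0201 m = 2.01 cm.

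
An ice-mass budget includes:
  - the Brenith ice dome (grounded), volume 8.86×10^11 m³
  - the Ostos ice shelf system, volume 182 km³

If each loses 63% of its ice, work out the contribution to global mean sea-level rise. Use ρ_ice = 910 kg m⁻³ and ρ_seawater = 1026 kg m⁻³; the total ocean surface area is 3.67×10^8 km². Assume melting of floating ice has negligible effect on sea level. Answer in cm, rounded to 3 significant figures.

≈ 0.135 cm

Brenith: 0.63 × 8.86×10^11 m³ × (910/1026) = 4.951×10^11 m³ of water.
The Ostos ice shelf system is floating and already displaces its own weight of water, so its melt adds essentially nothing to sea level.
Total added water ≈ 4.951×10^11 m³ over 3.67×10^14 m² → Δh = 1.35×10^-3 m = 0.135 cm.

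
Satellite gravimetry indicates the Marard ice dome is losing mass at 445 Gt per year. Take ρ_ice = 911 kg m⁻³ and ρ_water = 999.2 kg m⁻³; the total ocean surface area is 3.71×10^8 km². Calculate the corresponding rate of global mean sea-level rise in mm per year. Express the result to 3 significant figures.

ρ_w = 999.2 kg m⁻³. Annual water volume added = 445 Gt / ρ_w = 4.450×10^14 kg / 999.2 kg m⁻³ = 4.454×10^11 m³.
Δh per year = 4.454×10^11 / 3.71×10^14 = 1.20×10^-3 m = 1.20 mm.

≈ 1.20 mm/yr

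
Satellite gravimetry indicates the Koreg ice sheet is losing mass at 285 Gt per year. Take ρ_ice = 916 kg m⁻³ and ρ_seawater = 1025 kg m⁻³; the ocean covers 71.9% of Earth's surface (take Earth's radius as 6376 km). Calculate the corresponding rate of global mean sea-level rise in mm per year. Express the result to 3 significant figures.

≈ 0.757 mm/yr

ρ_w = 1025 kg m⁻³. Annual water volume added = 285 Gt / ρ_w = 2.850×10^14 kg / 1025 kg m⁻³ = 2.780×10^11 m³.
Δh per year = 2.780×10^11 / 3.67×10^14 = 7.57×10^-4 m = 0.757 mm.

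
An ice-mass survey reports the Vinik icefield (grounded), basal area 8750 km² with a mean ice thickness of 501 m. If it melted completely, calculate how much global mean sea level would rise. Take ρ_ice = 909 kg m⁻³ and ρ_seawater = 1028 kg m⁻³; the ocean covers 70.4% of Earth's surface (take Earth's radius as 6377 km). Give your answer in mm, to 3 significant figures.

Vinik: ice volume = 8750 km² × 501 m = 4384 km³; 4384 × (909/1028) = 3876 km³ of water.
Spread over 3.60×10^14 m² of ocean, Δh = 3.876×10^12 / 3.60×10^14 = 0.0108 m = 10.8 mm.

≈ 10.8 mm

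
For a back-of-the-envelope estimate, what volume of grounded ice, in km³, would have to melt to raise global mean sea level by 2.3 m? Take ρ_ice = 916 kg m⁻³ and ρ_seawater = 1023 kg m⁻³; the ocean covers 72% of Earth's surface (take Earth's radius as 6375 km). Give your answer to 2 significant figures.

≈ 9.4×10^5 km³

Required water volume = Δh × A = 2.3 m × 3.68×10^14 m² = 8.457×10^14 m³ = 8.457×10^5 km³.
Ice volume = water volume × ρ_w/ρ_ice = 8.457×10^5 × 1023/916 = 9.4×10^5 km³.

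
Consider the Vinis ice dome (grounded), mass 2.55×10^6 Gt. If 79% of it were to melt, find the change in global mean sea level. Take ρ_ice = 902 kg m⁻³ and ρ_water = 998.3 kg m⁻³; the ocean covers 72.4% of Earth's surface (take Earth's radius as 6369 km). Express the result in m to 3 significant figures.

≈ 5.47 m

Vinis: 0.79 × 2.55×10^6 Gt = 2.014×10^18 kg; dividing by ρ_w = 998.3 kg m⁻³ gives 2.018×10^15 m³ of water.
Spread over 3.69×10^14 m² of ocean, Δh = 2.018×10^15 / 3.69×10^14 = 5.47 m.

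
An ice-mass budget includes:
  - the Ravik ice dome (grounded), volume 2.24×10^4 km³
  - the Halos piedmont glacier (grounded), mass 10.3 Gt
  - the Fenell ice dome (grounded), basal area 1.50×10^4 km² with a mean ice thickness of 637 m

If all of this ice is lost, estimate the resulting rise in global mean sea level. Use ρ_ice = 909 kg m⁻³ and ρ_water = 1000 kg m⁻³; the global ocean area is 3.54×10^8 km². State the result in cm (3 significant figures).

≈ 8.21 cm

Ravik: 2.24×10^4 km³ × (909/1000) = 2.036×10^4 km³ of water.
Halos: 10.3 Gt = 1.030×10^13 kg; dividing by ρ_w = 1000 kg m⁻³ gives 1.030×10^10 m³ of water.
Fenell: ice volume = 1.50×10^4 km² × 637 m = 9555 km³; 9555 × (909/1000) = 8685 km³ of water.
Total added water ≈ 2.906×10^13 m³ over 3.54×10^14 m² → Δh = 0.0821 m = 8.21 cm.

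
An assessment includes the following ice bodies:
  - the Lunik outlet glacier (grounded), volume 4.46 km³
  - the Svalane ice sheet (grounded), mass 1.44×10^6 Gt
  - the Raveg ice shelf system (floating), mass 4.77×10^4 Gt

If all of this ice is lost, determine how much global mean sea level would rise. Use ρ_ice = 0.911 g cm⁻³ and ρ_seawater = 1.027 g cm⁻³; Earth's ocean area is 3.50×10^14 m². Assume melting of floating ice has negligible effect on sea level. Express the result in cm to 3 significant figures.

≈ 401 cm

Lunik: 4.46 km³ × (911/1027) = 3.956 km³ of water.
Svalane: 1.44×10^6 Gt = 1.440×10^18 kg; dividing by ρ_w = 1.027 g cm⁻³ = 1027 kg m⁻³ gives 1.402×10^15 m³ of water.
The Raveg ice shelf system is floating and already displaces its own weight of water, so its melt adds essentially nothing to sea level.
Total added water ≈ 1.402×10^15 m³ over 3.50×10^14 m² → Δh = 4.01 m = 401 cm.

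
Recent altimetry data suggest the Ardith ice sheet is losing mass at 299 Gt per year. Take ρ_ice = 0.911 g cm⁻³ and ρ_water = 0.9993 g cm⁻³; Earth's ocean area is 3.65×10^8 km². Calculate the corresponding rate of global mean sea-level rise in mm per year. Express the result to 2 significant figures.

ρ_w = 0.9993 g cm⁻³ = 999.3 kg m⁻³. Annual water volume added = 299 Gt / ρ_w = 2.990×10^14 kg / 999.3 kg m⁻³ = 2.992×10^11 m³.
Δh per year = 2.992×10^11 / 3.65×10^14 = 8.20×10^-4 m = 0.82 mm.

≈ 0.82 mm/yr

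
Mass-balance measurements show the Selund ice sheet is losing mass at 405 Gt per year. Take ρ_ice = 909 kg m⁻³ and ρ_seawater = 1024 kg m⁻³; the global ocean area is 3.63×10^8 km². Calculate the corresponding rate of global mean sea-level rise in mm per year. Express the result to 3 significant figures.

≈ 1.09 mm/yr

ρ_w = 1024 kg m⁻³. Annual water volume added = 405 Gt / ρ_w = 4.050×10^14 kg / 1024 kg m⁻³ = 3.955×10^11 m³.
Δh per year = 3.955×10^11 / 3.63×10^14 = 1.09×10^-3 m = 1.09 mm.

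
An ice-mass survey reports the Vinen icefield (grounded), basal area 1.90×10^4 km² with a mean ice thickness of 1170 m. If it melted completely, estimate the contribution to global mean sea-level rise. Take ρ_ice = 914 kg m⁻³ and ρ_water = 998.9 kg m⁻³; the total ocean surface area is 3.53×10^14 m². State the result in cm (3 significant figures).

≈ 5.76 cm

Vinen: ice volume = 1.90×10^4 km² × 1170 m = 2.223×10^4 km³; 2.223×10^4 × (914/998.9) = 2.034×10^4 km³ of water.
Spread over 3.53×10^14 m² of ocean, Δh = 2.034×10^13 / 3.53×10^14 = 0.0576 m = 5.76 cm.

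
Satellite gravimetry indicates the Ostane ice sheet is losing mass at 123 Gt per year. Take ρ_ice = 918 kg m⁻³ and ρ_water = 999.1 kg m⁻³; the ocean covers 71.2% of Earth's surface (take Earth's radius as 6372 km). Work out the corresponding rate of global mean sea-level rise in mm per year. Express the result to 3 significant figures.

≈ 0.339 mm/yr

ρ_w = 999.1 kg m⁻³. Annual water volume added = 123 Gt / ρ_w = 1.230×10^14 kg / 999.1 kg m⁻³ = 1.231×10^11 m³.
Δh per year = 1.231×10^11 / 3.63×10^14 = 3.39×10^-4 m = 0.339 mm.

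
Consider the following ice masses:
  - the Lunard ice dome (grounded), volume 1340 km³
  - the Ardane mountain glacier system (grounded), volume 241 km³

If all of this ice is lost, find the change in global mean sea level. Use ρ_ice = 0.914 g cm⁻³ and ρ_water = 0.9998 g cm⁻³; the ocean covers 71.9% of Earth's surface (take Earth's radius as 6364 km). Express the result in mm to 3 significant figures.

Lunard: 1340 km³ × (914/999.8) = 1225 km³ of water.
Ardane: 241 km³ × (914/999.8) = 220.3 km³ of water.
Total added water ≈ 1.445×10^12 m³ over 3.66×10^14 m² → Δh = 3.95×10^-3 m = 3.95 mm.

≈ 3.95 mm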